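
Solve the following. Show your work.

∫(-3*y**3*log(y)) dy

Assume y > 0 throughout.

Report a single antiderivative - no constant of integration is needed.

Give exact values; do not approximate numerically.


Step 1. Integrate ∫(-3*y**3*log(y)) dy by parts with u = log(y), dv = (-3*y**3) dy, so v = -3*y**4/4 [assuming y > 0]: now -3*y**4*log(y)/4 + ∫(3*y**3/4) dy.
Step 2. Evaluate the standard form: now -3*y**4*log(y)/4 + 3*y**4/16.
Answer: -3*y**4*log(y)/4 + 3*y**4/16.


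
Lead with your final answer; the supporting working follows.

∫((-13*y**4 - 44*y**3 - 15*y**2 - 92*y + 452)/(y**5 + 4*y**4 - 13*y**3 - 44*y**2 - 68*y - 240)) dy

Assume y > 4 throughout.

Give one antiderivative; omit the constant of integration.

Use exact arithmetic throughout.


The answer is -5*log(y - 4) - 4*log(y + 3) - 4*log(y + 5) - 2*atan(y/2).
Step 1. Decompose ∫((-13*y**4 - 44*y**3 - 15*y**2 - 92*y + 452)/(y**5 + 4*y**4 - 13*y**3 - 44*y**2 - 68*y - 240)) dy by partial fractions, (-13*y**4 - 44*y**3 - 15*y**2 - 92*y + 452)/(y**5 + 4*y**4 - 13*y**3 - 44*y**2 - 68*y - 240) = -4/(y**2 + 4) - 4/(y + 5) - 4/(y + 3) - 5/(y - 4): now ∫(-5/(y - 4)) dy + ∫(-4/(y + 3)) dy + ∫(-4/(y + 5)) dy + ∫(-4/(y**2 + 4)) dy.
Step 2. Evaluate the standard form [assuming y > -3]: now -4*log(y + 3) + ∫(-5/(y - 4)) dy + ∫(-4/(y + 5)) dy + ∫(-4/(y**2 + 4)) dy.
Step 3. Evaluate the standard form [assuming y > 4]: now -5*log(y - 4) - 4*log(y + 3) + ∫(-4/(y + 5)) dy + ∫(-4/(y**2 + 4)) dy.
Step 4. Evaluate the standard form [assuming y > -5]: now -5*log(y - 4) - 4*log(y + 3) - 4*log(y + 5) + ∫(-4/(y**2 + 4)) dy.
Step 5. Evaluate the standard form: now -5*log(y - 4) - 4*log(y + 3) - 4*log(y + 5) - 2*atan(y/2).
Answer: -5*log(y - 4) - 4*log(y + 3) - 4*log(y + 5) - 2*atan(y/2).


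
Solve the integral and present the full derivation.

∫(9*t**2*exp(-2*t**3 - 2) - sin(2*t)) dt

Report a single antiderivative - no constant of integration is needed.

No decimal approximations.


Step 1. Rewrite: now ∫(9*t**2*exp(-2*t**3 - 2)) dt + ∫(-sin(2*t)) dt.
Step 2. Evaluate the standard form: now cos(2*t)/2 + ∫(9*t**2*exp(-2*t**3 - 2)) dt.
Step 3. Substitute u = t**3 + 1, turning ∫(9*t**2*exp(-2*t**3 - 2)) dt into ∫(3*exp(-2*u)) du: now cos(2*t)/2 + ∫(3*exp(-2*u)) du.
Step 4. Evaluate the standard form: now cos(2*t)/2 - 3*exp(-2*u)/2.
Step 5. Substitute back u = t**3 + 1: now -3*exp(-2*t**3 - 2)/2 + cos(2*t)/2.
Answer: -3*exp(-2*t**3 - 2)/2 + cos(2*t)/2.


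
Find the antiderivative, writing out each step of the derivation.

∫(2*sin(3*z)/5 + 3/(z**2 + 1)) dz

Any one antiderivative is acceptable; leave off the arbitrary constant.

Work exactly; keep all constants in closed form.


Step 1. Rewrite: now ∫(3/(z**2 + 1)) dz + ∫(2*sin(3*z)/5) dz.
Step 2. Evaluate the standard form: now 3*atan(z) + ∫(2*sin(3*z)/5) dz.
Step 3. Evaluate the standard form: now -2*cos(3*z)/15 + 3*atan(z).
Answer: -2*cos(3*z)/15 + 3*atan(z).


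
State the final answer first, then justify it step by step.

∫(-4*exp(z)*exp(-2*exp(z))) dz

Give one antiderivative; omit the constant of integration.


The answer is 2*exp(-2*exp(z)).
Step 1. Substitute u = exp(z), turning ∫(-4*exp(z)*exp(-2*exp(z))) dz into ∫(-4*exp(-2*u)) du: now ∫(-4*exp(-2*u)) du.
Step 2. Evaluate the standard form: now 2*exp(-2*u).
Step 3. Substitute back u = exp(z): now 2*exp(-2*exp(z)).
Answer: 2*exp(-2*exp(z)).


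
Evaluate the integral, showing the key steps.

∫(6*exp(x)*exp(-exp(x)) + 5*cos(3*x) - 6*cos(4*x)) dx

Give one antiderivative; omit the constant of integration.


Step 1. Rewrite: now ∫(6*exp(x)*exp(-exp(x))) dx + ∫(5*cos(3*x)) dx + ∫(-6*cos(4*x)) dx.
Step 2. Substitute u = exp(x), turning ∫(6*exp(x)*exp(-exp(x))) dx into ∫(6*exp(-u)) du: now ∫(6*exp(-u)) du + ∫(5*cos(3*x)) dx + ∫(-6*cos(4*x)) dx.
Step 3. Evaluate the standard form: now ∫(5*cos(3*x)) dx + ∫(-6*cos(4*x)) dx - 6*exp(-u).
Step 4. Substitute back u = exp(x): now ∫(5*cos(3*x)) dx + ∫(-6*cos(4*x)) dx - 6*exp(-exp(x)).
Step 5. Evaluate the standard form: now 5*sin(3*x)/3 + ∫(-6*cos(4*x)) dx - 6*exp(-exp(x)).
Step 6. Evaluate the standard form: now 5*sin(3*x)/3 - 3*sin(4*x)/2 - 6*exp(-exp(x)).
Answer: 5*sin(3*x)/3 - 3*sin(4*x)/2 - 6*exp(-exp(x)).


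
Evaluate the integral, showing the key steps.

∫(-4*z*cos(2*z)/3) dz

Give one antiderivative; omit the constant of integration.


Step 1. Integrate ∫(-4*z*cos(2*z)/3) dz by parts with u = z, dv = (-4*cos(2*z)/3) dz, so v = -2*sin(2*z)/3: now -2*z*sin(2*z)/3 + ∫(2*sin(2*z)/3) dz.
Step 2. Evaluate the standard form: now -2*z*sin(2*z)/3 - cos(2*z)/3.
Answer: -2*z*sin(2*z)/3 - cos(2*z)/3.


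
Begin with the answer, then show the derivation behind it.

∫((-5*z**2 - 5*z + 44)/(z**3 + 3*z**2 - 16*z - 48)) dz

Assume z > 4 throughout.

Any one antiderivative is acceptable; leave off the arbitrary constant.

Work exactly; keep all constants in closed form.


The answer is -log(z - 4) - 2*log(z + 3) - 2*log(z + 4).
Step 1. Decompose ∫((-5*z**2 - 5*z + 44)/(z**3 + 3*z**2 - 16*z - 48)) dz by partial fractions, (-5*z**2 - 5*z + 44)/(z**3 + 3*z**2 - 16*z - 48) = -2/(z + 4) - 2/(z + 3) - 1/(z - 4): now ∫(-1/(z - 4)) dz + ∫(-2/(z + 3)) dz + ∫(-2/(z + 4)) dz.
Step 2. Evaluate the standard form [assuming z > 4]: now -log(z - 4) + ∫(-2/(z + 3)) dz + ∫(-2/(z + 4)) dz.
Step 3. Evaluate the standard form [assuming z > -3]: now -log(z - 4) - 2*log(z + 3) + ∫(-2/(z + 4)) dz.
Step 4. Evaluate the standard form [assuming z > -4]: now -log(z - 4) - 2*log(z + 3) - 2*log(z + 4).
Answer: -log(z - 4) - 2*log(z + 3) - 2*log(z + 4).


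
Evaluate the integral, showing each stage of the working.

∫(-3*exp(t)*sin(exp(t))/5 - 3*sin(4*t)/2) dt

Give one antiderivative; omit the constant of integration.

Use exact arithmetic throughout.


Step 1. Rewrite: now ∫(-3*exp(t)*sin(exp(t))/5) dt + ∫(-3*sin(4*t)/2) dt.
Step 2. Evaluate the standard form: now 3*cos(4*t)/8 + ∫(-3*exp(t)*sin(exp(t))/5) dt.
Step 3. Substitute u = exp(t), turning ∫(-3*exp(t)*sin(exp(t))/5) dt into ∫(-3*sin(u)/5) du: now 3*cos(4*t)/8 + ∫(-3*sin(u)/5) du.
Step 4. Evaluate the standard form: now 3*cos(4*t)/8 + 3*cos(u)/5.
Step 5. Substitute back u = exp(t): now 3*cos(4*t)/8 + 3*cos(exp(t))/5.
Answer: 3*cos(4*t)/8 + 3*cos(exp(t))/5.


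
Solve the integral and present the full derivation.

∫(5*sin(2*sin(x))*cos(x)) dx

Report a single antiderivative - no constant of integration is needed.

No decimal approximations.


Step 1. Substitute u = sin(x), turning ∫(5*sin(2*sin(x))*cos(x)) dx into ∫(5*sin(2*u)) du: now ∫(5*sin(2*u)) du.
Step 2. Evaluate the standard form: now -5*cos(2*u)/2.
Step 3. Substitute back u = sin(x): now -5*cos(2*sin(x))/2.
Answer: -5*cos(2*sin(x))/2.


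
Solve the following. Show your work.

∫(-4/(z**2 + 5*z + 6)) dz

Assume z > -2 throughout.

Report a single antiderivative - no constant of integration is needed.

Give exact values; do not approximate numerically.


Step 1. Decompose ∫(-4/(z**2 + 5*z + 6)) dz by partial fractions, -4/(z**2 + 5*z + 6) = 4/(z + 3) - 4/(z + 2): now ∫(-4/(z + 2)) dz + ∫(4/(z + 3)) dz.
Step 2. Evaluate the standard form [assuming z > -2]: now -4*log(z + 2) + ∫(4/(z + 3)) dz.
Step 3. Evaluate the standard form [assuming z > -3]: now -4*log(z + 2) + 4*log(z + 3).
Answer: -4*log(z + 2) + 4*log(z + 3).


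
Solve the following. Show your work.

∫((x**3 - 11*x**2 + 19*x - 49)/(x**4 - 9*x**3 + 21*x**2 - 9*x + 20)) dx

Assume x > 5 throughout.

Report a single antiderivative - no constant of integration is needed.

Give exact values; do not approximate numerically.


Step 1. Decompose ∫((x**3 - 11*x**2 + 19*x - 49)/(x**4 - 9*x**3 + 21*x**2 - 9*x + 20)) dx by partial fractions, (x**3 - 11*x**2 + 19*x - 49)/(x**4 - 9*x**3 + 21*x**2 - 9*x + 20) = -2/(x**2 + 1) + 5/(x - 4) - 4/(x - 5): now ∫(-4/(x - 5)) dx + ∫(5/(x - 4)) dx + ∫(-2/(x**2 + 1)) dx.
Step 2. Evaluate the standard form [assuming x > 5]: now -4*log(x - 5) + ∫(5/(x - 4)) dx + ∫(-2/(x**2 + 1)) dx.
Step 3. Evaluate the standard form [assuming x > 4]: now -4*log(x - 5) + 5*log(x - 4) + ∫(-2/(x**2 + 1)) dx.
Step 4. Evaluate the standard form: now -4*log(x - 5) + 5*log(x - 4) - 2*atan(x).
Answer: -4*log(x - 5) + 5*log(x - 4) - 2*atan(x).


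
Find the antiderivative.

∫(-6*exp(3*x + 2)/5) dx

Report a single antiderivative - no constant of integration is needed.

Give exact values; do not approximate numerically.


Answer: -2*exp(3*x + 2)/5.


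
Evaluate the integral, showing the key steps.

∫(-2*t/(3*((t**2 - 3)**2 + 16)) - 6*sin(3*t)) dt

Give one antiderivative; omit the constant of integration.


Step 1. Rewrite: now ∫(-2*t/(3*((t**2 - 3)**2 + 16))) dt + ∫(-6*sin(3*t)) dt.
Step 2. Evaluate the standard form: now 2*cos(3*t) + ∫(-2*t/(3*((t**2 - 3)**2 + 16))) dt.
Step 3. Substitute u = t**2 - 3, turning ∫(-2*t/(3*((t**2 - 3)**2 + 16))) dt into ∫(-1/(3*(u**2 + 16))) du: now 2*cos(3*t) + ∫(-1/(3*(u**2 + 16))) du.
Step 4. Evaluate the standard form: now 2*cos(3*t) - atan(u/4)/12.
Step 5. Substitute back u = t**2 - 3: now 2*cos(3*t) - atan(t**2/4 - 3/4)/12.
Answer: 2*cos(3*t) - atan(t**2/4 - 3/4)/12.


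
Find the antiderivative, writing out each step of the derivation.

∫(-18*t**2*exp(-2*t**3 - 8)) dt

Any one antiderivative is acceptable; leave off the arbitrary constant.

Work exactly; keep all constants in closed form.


Step 1. Substitute u = t**3 + 4, turning ∫(-18*t**2*exp(-2*t**3 - 8)) dt into ∫(-6*exp(-2*u)) du: now ∫(-6*exp(-2*u)) du.
Step 2. Evaluate the standard form: now 3*exp(-2*u).
Step 3. Substitute back u = t**3 + 4: now 3*exp(-2*t**3 - 8).
Answer: 3*exp(-2*t**3 - 8).


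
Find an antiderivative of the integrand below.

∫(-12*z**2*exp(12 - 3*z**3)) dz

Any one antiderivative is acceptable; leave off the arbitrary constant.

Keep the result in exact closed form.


Answer: 4*exp(12 - 3*z**3)/3.


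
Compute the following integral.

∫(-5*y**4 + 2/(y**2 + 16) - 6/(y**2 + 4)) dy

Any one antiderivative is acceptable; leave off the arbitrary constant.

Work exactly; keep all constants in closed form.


Answer: -y**5 + atan(y/4)/2 - 3*atan(y/2).


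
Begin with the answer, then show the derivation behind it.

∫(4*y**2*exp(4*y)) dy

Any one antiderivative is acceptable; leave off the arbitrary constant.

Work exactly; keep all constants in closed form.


The answer is y**2*exp(4*y) - y*exp(4*y)/2 + exp(4*y)/8.
Step 1. Integrate ∫(4*y**2*exp(4*y)) dy by parts with u = y**2, dv = (4*exp(4*y)) dy, so v = exp(4*y): now y**2*exp(4*y) + ∫(-2*y*exp(4*y)) dy.
Step 2. Integrate ∫(-2*y*exp(4*y)) dy by parts with u = y, dv = (-2*exp(4*y)) dy, so v = -exp(4*y)/2: now y**2*exp(4*y) - y*exp(4*y)/2 + ∫(exp(4*y)/2) dy.
Step 3. Evaluate the standard form: now y**2*exp(4*y) - y*exp(4*y)/2 + exp(4*y)/8.
Answer: y**2*exp(4*y) - y*exp(4*y)/2 + exp(4*y)/8.


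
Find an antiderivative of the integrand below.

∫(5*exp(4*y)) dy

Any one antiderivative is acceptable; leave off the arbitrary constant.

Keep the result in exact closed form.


Answer: 5*exp(4*y)/4.


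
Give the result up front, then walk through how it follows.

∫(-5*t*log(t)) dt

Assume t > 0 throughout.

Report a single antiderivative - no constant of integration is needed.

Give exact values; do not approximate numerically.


The answer is -5*t**2*log(t)/2 + 5*t**2/4.
Step 1. Integrate ∫(-5*t*log(t)) dt by parts with u = log(t), dv = (-5*t) dt, so v = -5*t**2/2 [assuming t > 0]: now -5*t**2*log(t)/2 + ∫(5*t/2) dt.
Step 2. Evaluate the standard form: now -5*t**2*log(t)/2 + 5*t**2/4.
Answer: -5*t**2*log(t)/2 + 5*t**2/4.


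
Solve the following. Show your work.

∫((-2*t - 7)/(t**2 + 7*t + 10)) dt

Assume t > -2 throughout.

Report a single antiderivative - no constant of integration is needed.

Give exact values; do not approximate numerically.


Step 1. Decompose ∫((-2*t - 7)/(t**2 + 7*t + 10)) dt by partial fractions, (-2*t - 7)/(t**2 + 7*t + 10) = -1/(t + 5) - 1/(t + 2): now ∫(-1/(t + 2)) dt + ∫(-1/(t + 5)) dt.
Step 2. Evaluate the standard form [assuming t > -2]: now -log(t + 2) + ∫(-1/(t + 5)) dt.
Step 3. Evaluate the standard form [assuming t > -5]: now -log(t + 2) - log(t + 5).
Answer: -log(t + 2) - log(t + 5).


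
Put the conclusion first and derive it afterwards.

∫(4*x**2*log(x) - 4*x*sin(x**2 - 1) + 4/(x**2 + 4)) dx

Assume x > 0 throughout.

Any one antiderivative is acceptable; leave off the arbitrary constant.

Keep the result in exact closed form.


The answer is 4*x**3*log(x)/3 - 4*x**3/9 + 2*cos(x**2 - 1) + 2*atan(x/2).
Step 1. Rewrite: now ∫(-4*x*sin(x**2 - 1)) dx + ∫(4*x**2*log(x)) dx + ∫(4/(x**2 + 4)) dx.
Step 2. Evaluate the standard form: now 2*atan(x/2) + ∫(-4*x*sin(x**2 - 1)) dx + ∫(4*x**2*log(x)) dx.
Step 3. Substitute u = x**2 - 1, turning ∫(-4*x*sin(x**2 - 1)) dx into ∫(-2*sin(u)) du: now 2*atan(x/2) + ∫(4*x**2*log(x)) dx + ∫(-2*sin(u)) du.
Step 4. Evaluate the standard form: now 2*cos(u) + 2*atan(x/2) + ∫(4*x**2*log(x)) dx.
Step 5. Substitute back u = x**2 - 1: now 2*cos(x**2 - 1) + 2*atan(x/2) + ∫(4*x**2*log(x)) dx.
Step 6. Integrate ∫(4*x**2*log(x)) dx by parts with u = log(x), dv = (4*x**2) dx, so v = 4*x**3/3 [assuming x > 0]: now 4*x**3*log(x)/3 + 2*cos(x**2 - 1) + 2*atan(x/2) + ∫(-4*x**2/3) dx.
Step 7. Evaluate the standard form: now 4*x**3*log(x)/3 - 4*x**3/9 + 2*cos(x**2 - 1) + 2*atan(x/2).
Answer: 4*x**3*log(x)/3 - 4*x**3/9 + 2*cos(x**2 - 1) + 2*atan(x/2).


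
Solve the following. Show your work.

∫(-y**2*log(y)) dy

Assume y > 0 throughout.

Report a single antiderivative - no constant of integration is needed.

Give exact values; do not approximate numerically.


Step 1. Integrate ∫(-y**2*log(y)) dy by parts with u = log(y), dv = (-y**2) dy, so v = -y**3/3 [assuming y > 0]: now -y**3*log(y)/3 + ∫(y**2/3) dy.
Step 2. Evaluate the standard form: now -y**3*log(y)/3 + y**3/9.
Answer: -y**3*log(y)/3 + y**3/9.


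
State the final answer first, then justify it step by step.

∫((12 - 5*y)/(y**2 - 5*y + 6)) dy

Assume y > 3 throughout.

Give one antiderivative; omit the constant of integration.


The answer is -3*log(y - 3) - 2*log(y - 2).
Step 1. Decompose ∫((12 - 5*y)/(y**2 - 5*y + 6)) dy by partial fractions, (12 - 5*y)/(y**2 - 5*y + 6) = -2/(y - 2) - 3/(y - 3): now ∫(-3/(y - 3)) dy + ∫(-2/(y - 2)) dy.
Step 2. Evaluate the standard form [assuming y > 2]: now -2*log(y - 2) + ∫(-3/(y - 3)) dy.
Step 3. Evaluate the standard form [assuming y > 3]: now -3*log(y - 3) - 2*log(y - 2).
Answer: -3*log(y - 3) - 2*log(y - 2).


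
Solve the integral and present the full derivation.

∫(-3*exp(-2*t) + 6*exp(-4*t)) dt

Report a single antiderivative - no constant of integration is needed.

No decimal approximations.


Step 1. Rewrite: now ∫(6*exp(-4*t)) dt + ∫(-3*exp(-2*t)) dt.
Step 2. Evaluate the standard form: now ∫(6*exp(-4*t)) dt + 3*exp(-2*t)/2.
Step 3. Evaluate the standard form: now 3*exp(-2*t)/2 - 3*exp(-4*t)/2.
Answer: 3*exp(-2*t)/2 - 3*exp(-4*t)/2.


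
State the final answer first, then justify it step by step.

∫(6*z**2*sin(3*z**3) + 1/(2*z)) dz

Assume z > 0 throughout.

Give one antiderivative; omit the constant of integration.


The answer is log(z)/2 - 2*cos(3*z**3)/3.
Step 1. Rewrite: now ∫(1/(2*z)) dz + ∫(6*z**2*sin(3*z**3)) dz.
Step 2. Evaluate the standard form [assuming z > 0]: now log(z)/2 + ∫(6*z**2*sin(3*z**3)) dz.
Step 3. Substitute u = z**3, turning ∫(6*z**2*sin(3*z**3)) dz into ∫(2*sin(3*u)) du: now log(z)/2 + ∫(2*sin(3*u)) du.
Step 4. Evaluate the standard form: now log(z)/2 - 2*cos(3*u)/3.
Step 5. Substitute back u = z**3: now log(z)/2 - 2*cos(3*z**3)/3.
Answer: log(z)/2 - 2*cos(3*z**3)/3.


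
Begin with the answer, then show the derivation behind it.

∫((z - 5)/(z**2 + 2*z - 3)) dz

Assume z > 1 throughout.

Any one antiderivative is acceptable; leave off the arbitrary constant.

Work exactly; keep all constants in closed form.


The answer is -log(z - 1) + 2*log(z + 3).
Step 1. Decompose ∫((z - 5)/(z**2 + 2*z - 3)) dz by partial fractions, (z - 5)/(z**2 + 2*z - 3) = 2/(z + 3) - 1/(z - 1): now ∫(-1/(z - 1)) dz + ∫(2/(z + 3)) dz.
Step 2. Evaluate the standard form [assuming z > 1]: now -log(z - 1) + ∫(2/(z + 3)) dz.
Step 3. Evaluate the standard form [assuming z > -3]: now -log(z - 1) + 2*log(z + 3).
Answer: -log(z - 1) + 2*log(z + 3).


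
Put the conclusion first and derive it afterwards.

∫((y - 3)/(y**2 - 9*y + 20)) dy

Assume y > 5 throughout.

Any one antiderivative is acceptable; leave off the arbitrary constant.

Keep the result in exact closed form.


The answer is 2*log(y - 5) - log(y - 4).
Step 1. Decompose ∫((y - 3)/(y**2 - 9*y + 20)) dy by partial fractions, (y - 3)/(y**2 - 9*y + 20) = -1/(y - 4) + 2/(y - 5): now ∫(2/(y - 5)) dy + ∫(-1/(y - 4)) dy.
Step 2. Evaluate the standard form [assuming y > 4]: now -log(y - 4) + ∫(2/(y - 5)) dy.
Step 3. Evaluate the standard form [assuming y > 5]: now 2*log(y - 5) - log(y - 4).
Answer: 2*log(y - 5) - log(y - 4).


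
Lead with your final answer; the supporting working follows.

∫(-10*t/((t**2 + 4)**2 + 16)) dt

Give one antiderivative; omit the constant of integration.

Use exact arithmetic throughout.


The answer is -5*atan(t**2/4 + 1)/4.
Step 1. Substitute u = t**2 + 4, turning ∫(-10*t/((t**2 + 4)**2 + 16)) dt into ∫(-5/(u**2 + 16)) du: now ∫(-5/(u**2 + 16)) du.
Step 2. Evaluate the standard form: now -5*atan(u/4)/4.
Step 3. Substitute back u = t**2 + 4: now -5*atan(t**2/4 + 1)/4.
Answer: -5*atan(t**2/4 + 1)/4.


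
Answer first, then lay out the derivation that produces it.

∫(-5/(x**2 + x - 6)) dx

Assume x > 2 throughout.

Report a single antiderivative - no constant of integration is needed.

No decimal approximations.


The answer is -log(x - 2) + log(x + 3).
Step 1. Decompose ∫(-5/(x**2 + x - 6)) dx by partial fractions, -5/(x**2 + x - 6) = 1/(x + 3) - 1/(x - 2): now ∫(-1/(x - 2)) dx + ∫(1/(x + 3)) dx.
Step 2. Evaluate the standard form [assuming x > -3]: now log(x + 3) + ∫(-1/(x - 2)) dx.
Step 3. Evaluate the standard form [assuming x > 2]: now -log(x - 2) + log(x + 3).
Answer: -log(x - 2) + log(x + 3).


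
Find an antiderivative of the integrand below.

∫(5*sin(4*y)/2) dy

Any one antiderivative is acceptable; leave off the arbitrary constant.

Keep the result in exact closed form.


Answer: -5*cos(4*y)/8.


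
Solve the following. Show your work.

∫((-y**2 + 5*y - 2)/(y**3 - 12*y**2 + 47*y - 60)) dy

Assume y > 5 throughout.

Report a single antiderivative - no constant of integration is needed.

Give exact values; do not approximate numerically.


Step 1. Decompose ∫((-y**2 + 5*y - 2)/(y**3 - 12*y**2 + 47*y - 60)) dy by partial fractions, (-y**2 + 5*y - 2)/(y**3 - 12*y**2 + 47*y - 60) = 2/(y - 3) - 2/(y - 4) - 1/(y - 5): now ∫(-1/(y - 5)) dy + ∫(-2/(y - 4)) dy + ∫(2/(y - 3)) dy.
Step 2. Evaluate the standard form [assuming y > 4]: now -2*log(y - 4) + ∫(-1/(y - 5)) dy + ∫(2/(y - 3)) dy.
Step 3. Evaluate the standard form [assuming y > 3]: now -2*log(y - 4) + 2*log(y - 3) + ∫(-1/(y - 5)) dy.
Step 4. Evaluate the standard form [assuming y > 5]: now -log(y - 5) - 2*log(y - 4) + 2*log(y - 3).
Answer: -log(y - 5) - 2*log(y - 4) + 2*log(y - 3).


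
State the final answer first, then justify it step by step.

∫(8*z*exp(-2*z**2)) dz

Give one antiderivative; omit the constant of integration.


The answer is -2*exp(-2*z**2).
Step 1. Substitute u = z**2, turning ∫(8*z*exp(-2*z**2)) dz into ∫(4*exp(-2*u)) du: now ∫(4*exp(-2*u)) du.
Step 2. Evaluate the standard form: now -2*exp(-2*u).
Step 3. Substitute back u = z**2: now -2*exp(-2*z**2).
Answer: -2*exp(-2*z**2).


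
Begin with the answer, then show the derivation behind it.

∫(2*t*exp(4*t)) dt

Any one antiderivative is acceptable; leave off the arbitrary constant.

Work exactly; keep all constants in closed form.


The answer is t*exp(4*t)/2 - exp(4*t)/8.
Step 1. Integrate ∫(2*t*exp(4*t)) dt by parts with u = t, dv = (2*exp(4*t)) dt, so v = exp(4*t)/2: now t*exp(4*t)/2 + ∫(-exp(4*t)/2) dt.
Step 2. Evaluate the standard form: now t*exp(4*t)/2 - exp(4*t)/8.
Answer: t*exp(4*t)/2 - exp(4*t)/8.


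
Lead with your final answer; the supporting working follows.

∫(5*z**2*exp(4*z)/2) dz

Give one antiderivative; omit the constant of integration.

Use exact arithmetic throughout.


The answer is 5*z**2*exp(4*z)/8 - 5*z*exp(4*z)/16 + 5*exp(4*z)/64.
Step 1. Integrate ∫(5*z**2*exp(4*z)/2) dz by parts with u = z**2, dv = (5*exp(4*z)/2) dz, so v = 5*exp(4*z)/8: now 5*z**2*exp(4*z)/8 + ∫(-5*z*exp(4*z)/4) dz.
Step 2. Integrate ∫(-5*z*exp(4*z)/4) dz by parts with u = z, dv = (-5*exp(4*z)/4) dz, so v = -5*exp(4*z)/16: now 5*z**2*exp(4*z)/8 - 5*z*exp(4*z)/16 + ∫(5*exp(4*z)/16) dz.
Step 3. Evaluate the standard form: now 5*z**2*exp(4*z)/8 - 5*z*exp(4*z)/16 + 5*exp(4*z)/64.
Answer: 5*z**2*exp(4*z)/8 - 5*z*exp(4*z)/16 + 5*exp(4*z)/64.


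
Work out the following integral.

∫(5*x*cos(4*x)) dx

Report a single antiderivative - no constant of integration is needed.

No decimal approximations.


Answer: 5*x*sin(4*x)/4 + 5*cos(4*x)/16.


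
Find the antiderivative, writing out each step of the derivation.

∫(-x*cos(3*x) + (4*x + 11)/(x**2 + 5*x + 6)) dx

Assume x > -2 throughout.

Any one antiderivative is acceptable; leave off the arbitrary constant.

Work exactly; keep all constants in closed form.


Step 1. Rewrite: now ∫(-x*cos(3*x)) dx + ∫((4*x + 11)/(x**2 + 5*x + 6)) dx.
Step 2. Decompose ∫((4*x + 11)/(x**2 + 5*x + 6)) dx by partial fractions, (4*x + 11)/(x**2 + 5*x + 6) = 1/(x + 3) + 3/(x + 2): now ∫(-x*cos(3*x)) dx + ∫(3/(x + 2)) dx + ∫(1/(x + 3)) dx.
Step 3. Evaluate the standard form [assuming x > -3]: now log(x + 3) + ∫(-x*cos(3*x)) dx + ∫(3/(x + 2)) dx.
Step 4. Evaluate the standard form [assuming x > -2]: now 3*log(x + 2) + log(x + 3) + ∫(-x*cos(3*x)) dx.
Step 5. Integrate ∫(-x*cos(3*x)) dx by parts with u = x, dv = (-cos(3*x)) dx, so v = -sin(3*x)/3: now -x*sin(3*x)/3 + 3*log(x + 2) + log(x + 3) + ∫(sin(3*x)/3) dx.
Step 6. Evaluate the standard form: now -x*sin(3*x)/3 + 3*log(x + 2) + log(x + 3) - cos(3*x)/9.
Answer: -x*sin(3*x)/3 + 3*log(x + 2) + log(x + 3) - cos(3*x)/9.


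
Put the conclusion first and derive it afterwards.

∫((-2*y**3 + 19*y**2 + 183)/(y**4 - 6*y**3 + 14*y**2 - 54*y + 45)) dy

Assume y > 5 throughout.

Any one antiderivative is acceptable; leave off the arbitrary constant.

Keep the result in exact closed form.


The answer is 3*log(y - 5) - 5*log(y - 1) - atan(y/3).
Step 1. Decompose ∫((-2*y**3 + 19*y**2 + 183)/(y**4 - 6*y**3 + 14*y**2 - 54*y + 45)) dy by partial fractions, (-2*y**3 + 19*y**2 + 183)/(y**4 - 6*y**3 + 14*y**2 - 54*y + 45) = -3/(y**2 + 9) - 5/(y - 1) + 3/(y - 5): now ∫(3/(y - 5)) dy + ∫(-5/(y - 1)) dy + ∫(-3/(y**2 + 9)) dy.
Step 2. Evaluate the standard form [assuming y > 1]: now -5*log(y - 1) + ∫(3/(y - 5)) dy + ∫(-3/(y**2 + 9)) dy.
Step 3. Evaluate the standard form [assuming y > 5]: now 3*log(y - 5) - 5*log(y - 1) + ∫(-3/(y**2 + 9)) dy.
Step 4. Evaluate the standard form: now 3*log(y - 5) - 5*log(y - 1) - atan(y/3).
Answer: 3*log(y - 5) - 5*log(y - 1) - atan(y/3).


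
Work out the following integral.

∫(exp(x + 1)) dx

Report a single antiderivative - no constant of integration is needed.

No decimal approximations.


Answer: exp(x + 1).


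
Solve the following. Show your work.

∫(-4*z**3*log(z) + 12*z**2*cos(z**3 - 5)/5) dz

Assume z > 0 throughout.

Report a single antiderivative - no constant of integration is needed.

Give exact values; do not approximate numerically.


Step 1. Rewrite: now ∫(12*z**2*cos(z**3 - 5)/5) dz + ∫(-4*z**3*log(z)) dz.
Step 2. Substitute u = z**3 - 5, turning ∫(12*z**2*cos(z**3 - 5)/5) dz into ∫(4*cos(u)/5) du: now ∫(-4*z**3*log(z)) dz + ∫(4*cos(u)/5) du.
Step 3. Evaluate the standard form: now 4*sin(u)/5 + ∫(-4*z**3*log(z)) dz.
Step 4. Substitute back u = z**3 - 5: now 4*sin(z**3 - 5)/5 + ∫(-4*z**3*log(z)) dz.
Step 5. Integrate ∫(-4*z**3*log(z)) dz by parts with u = log(z), dv = (-4*z**3) dz, so v = -z**4 [assuming z > 0]: now -z**4*log(z) + 4*sin(z**3 - 5)/5 + ∫(z**3) dz.
Step 6. Evaluate the standard form: now -z**4*log(z) + z**4/4 + 4*sin(z**3 - 5)/5.
Answer: -z**4*log(z) + z**4/4 + 4*sin(z**3 - 5)/5.


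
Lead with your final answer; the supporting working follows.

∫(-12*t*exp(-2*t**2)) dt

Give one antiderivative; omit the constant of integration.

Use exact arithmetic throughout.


The answer is 3*exp(-2*t**2).
Step 1. Substitute u = t**2, turning ∫(-12*t*exp(-2*t**2)) dt into ∫(-6*exp(-2*u)) du: now ∫(-6*exp(-2*u)) du.
Step 2. Evaluate the standard form: now 3*exp(-2*u).
Step 3. Substitute back u = t**2: now 3*exp(-2*t**2).
Answer: 3*exp(-2*t**2).


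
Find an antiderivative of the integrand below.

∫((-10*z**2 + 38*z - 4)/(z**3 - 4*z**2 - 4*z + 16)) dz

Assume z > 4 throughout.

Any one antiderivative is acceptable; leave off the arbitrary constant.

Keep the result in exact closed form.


Answer: -log(z - 4) - 4*log(z - 2) - 5*log(z + 2).


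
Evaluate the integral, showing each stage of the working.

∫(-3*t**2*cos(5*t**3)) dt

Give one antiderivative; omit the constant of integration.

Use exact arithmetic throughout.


Step 1. Substitute u = t**3, turning ∫(-3*t**2*cos(5*t**3)) dt into ∫(-cos(5*u)) du: now ∫(-cos(5*u)) du.
Step 2. Evaluate the standard form: now -sin(5*u)/5.
Step 3. Substitute back u = t**3: now -sin(5*t**3)/5.
Answer: -sin(5*t**3)/5.


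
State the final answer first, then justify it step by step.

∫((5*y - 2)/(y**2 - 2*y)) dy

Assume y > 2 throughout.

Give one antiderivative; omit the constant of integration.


The answer is log(y) + 4*log(y - 2).
Step 1. Decompose ∫((5*y - 2)/(y**2 - 2*y)) dy by partial fractions, (5*y - 2)/(y**2 - 2*y) = 4/(y - 2) + 1/y: now ∫(1/y) dy + ∫(4/(y - 2)) dy.
Step 2. Evaluate the standard form [assuming y > 0]: now log(y) + ∫(4/(y - 2)) dy.
Step 3. Evaluate the standard form [assuming y > 2]: now log(y) + 4*log(y - 2).
Answer: log(y) + 4*log(y - 2).


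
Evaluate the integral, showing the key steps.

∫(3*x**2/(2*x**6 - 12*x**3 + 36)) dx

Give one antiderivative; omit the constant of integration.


Step 1. Substitute u = x**3 - 3, turning ∫(3*x**2/(2*x**6 - 12*x**3 + 36)) dx into ∫(1/(2*(u**2 + 9))) du: now ∫(1/(2*(u**2 + 9))) du.
Step 2. Evaluate the standard form: now atan(u/3)/6.
Step 3. Substitute back u = x**3 - 3: now atan(x**3/3 - 1)/6.
Answer: atan(x**3/3 - 1)/6.


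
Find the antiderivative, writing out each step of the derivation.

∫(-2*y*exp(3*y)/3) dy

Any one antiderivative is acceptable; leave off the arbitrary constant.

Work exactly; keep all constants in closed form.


Step 1. Integrate ∫(-2*y*exp(3*y)/3) dy by parts with u = y, dv = (-2*exp(3*y)/3) dy, so v = -2*exp(3*y)/9: now -2*y*exp(3*y)/9 + ∫(2*exp(3*y)/9) dy.
Step 2. Evaluate the standard form: now -2*y*exp(3*y)/9 + 2*exp(3*y)/27.
Answer: -2*y*exp(3*y)/9 + 2*exp(3*y)/27.


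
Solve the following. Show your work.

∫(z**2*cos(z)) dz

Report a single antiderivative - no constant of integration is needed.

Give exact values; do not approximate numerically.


Step 1. Integrate ∫(z**2*cos(z)) dz by parts with u = z**2, dv = (cos(z)) dz, so v = sin(z): now z**2*sin(z) + ∫(-2*z*sin(z)) dz.
Step 2. Integrate ∫(-2*z*sin(z)) dz by parts with u = z, dv = (-2*sin(z)) dz, so v = 2*cos(z): now z**2*sin(z) + 2*z*cos(z) + ∫(-2*cos(z)) dz.
Step 3. Evaluate the standard form: now z**2*sin(z) + 2*z*cos(z) - 2*sin(z).
Answer: z**2*sin(z) + 2*z*cos(z) - 2*sin(z).


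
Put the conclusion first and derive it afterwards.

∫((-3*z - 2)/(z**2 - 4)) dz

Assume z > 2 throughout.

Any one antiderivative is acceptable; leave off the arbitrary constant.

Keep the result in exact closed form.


The answer is -2*log(z - 2) - log(z + 2).
Step 1. Decompose ∫((-3*z - 2)/(z**2 - 4)) dz by partial fractions, (-3*z - 2)/(z**2 - 4) = -1/(z + 2) - 2/(z - 2): now ∫(-2/(z - 2)) dz + ∫(-1/(z + 2)) dz.
Step 2. Evaluate the standard form [assuming z > -2]: now -log(z + 2) + ∫(-2/(z - 2)) dz.
Step 3. Evaluate the standard form [assuming z > 2]: now -2*log(z - 2) - log(z + 2).
Answer: -2*log(z - 2) - log(z + 2).


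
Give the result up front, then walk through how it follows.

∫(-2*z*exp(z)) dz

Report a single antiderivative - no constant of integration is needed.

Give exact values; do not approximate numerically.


The answer is -2*z*exp(z) + 2*exp(z).
Step 1. Integrate ∫(-2*z*exp(z)) dz by parts with u = z, dv = (-2*exp(z)) dz, so v = -2*exp(z): now -2*z*exp(z) + ∫(2*exp(z)) dz.
Step 2. Evaluate the standard form: now -2*z*exp(z) + 2*exp(z).
Answer: -2*z*exp(z) + 2*exp(z).


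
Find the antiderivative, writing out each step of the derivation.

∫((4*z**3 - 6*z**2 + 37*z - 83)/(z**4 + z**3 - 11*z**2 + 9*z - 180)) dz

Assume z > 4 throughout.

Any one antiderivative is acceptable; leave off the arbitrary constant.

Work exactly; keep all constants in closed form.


Step 1. Decompose ∫((4*z**3 - 6*z**2 + 37*z - 83)/(z**4 + z**3 - 11*z**2 + 9*z - 180)) dz by partial fractions, (4*z**3 - 6*z**2 + 37*z - 83)/(z**4 + z**3 - 11*z**2 + 9*z - 180) = 1/(z**2 + 9) + 3/(z + 5) + 1/(z - 4): now ∫(1/(z - 4)) dz + ∫(3/(z + 5)) dz + ∫(1/(z**2 + 9)) dz.
Step 2. Evaluate the standard form [assuming z > -5]: now 3*log(z + 5) + ∫(1/(z - 4)) dz + ∫(1/(z**2 + 9)) dz.
Step 3. Evaluate the standard form [assuming z > 4]: now log(z - 4) + 3*log(z + 5) + ∫(1/(z**2 + 9)) dz.
Step 4. Evaluate the standard form: now log(z - 4) + 3*log(z + 5) + atan(z/3)/3.
Answer: log(z - 4) + 3*log(z + 5) + atan(z/3)/3.


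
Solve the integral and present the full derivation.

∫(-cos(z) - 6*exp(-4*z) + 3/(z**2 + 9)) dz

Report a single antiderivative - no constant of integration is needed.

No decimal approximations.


Step 1. Rewrite: now ∫(3/(z**2 + 9)) dz + ∫(-6*exp(-4*z)) dz + ∫(-cos(z)) dz.
Step 2. Evaluate the standard form: now -sin(z) + ∫(3/(z**2 + 9)) dz + ∫(-6*exp(-4*z)) dz.
Step 3. Evaluate the standard form: now -sin(z) + ∫(3/(z**2 + 9)) dz + 3*exp(-4*z)/2.
Step 4. Evaluate the standard form: now -sin(z) + atan(z/3) + 3*exp(-4*z)/2.
Answer: -sin(z) + atan(z/3) + 3*exp(-4*z)/2.


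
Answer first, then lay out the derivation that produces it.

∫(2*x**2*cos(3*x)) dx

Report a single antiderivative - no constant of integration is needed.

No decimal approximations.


The answer is 2*x**2*sin(3*x)/3 + 4*x*cos(3*x)/9 - 4*sin(3*x)/27.
Step 1. Integrate ∫(2*x**2*cos(3*x)) dx by parts with u = x**2, dv = (2*cos(3*x)) dx, so v = 2*sin(3*x)/3: now 2*x**2*sin(3*x)/3 + ∫(-4*x*sin(3*x)/3) dx.
Step 2. Integrate ∫(-4*x*sin(3*x)/3) dx by parts with u = x, dv = (-4*sin(3*x)/3) dx, so v = 4*cos(3*x)/9: now 2*x**2*sin(3*x)/3 + 4*x*cos(3*x)/9 + ∫(-4*cos(3*x)/9) dx.
Step 3. Evaluate the standard form: now 2*x**2*sin(3*x)/3 + 4*x*cos(3*x)/9 - 4*sin(3*x)/27.
Answer: 2*x**2*sin(3*x)/3 + 4*x*cos(3*x)/9 - 4*sin(3*x)/27.


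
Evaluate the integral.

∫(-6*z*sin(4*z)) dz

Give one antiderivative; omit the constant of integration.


Answer: 3*z*cos(4*z)/2 - 3*sin(4*z)/8.


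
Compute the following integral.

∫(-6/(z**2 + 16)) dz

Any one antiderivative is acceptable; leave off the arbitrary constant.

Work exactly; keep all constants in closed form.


Answer: -3*atan(z/4)/2.


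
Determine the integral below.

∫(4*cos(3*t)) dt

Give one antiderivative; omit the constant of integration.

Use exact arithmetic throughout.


Answer: 4*sin(3*t)/3.


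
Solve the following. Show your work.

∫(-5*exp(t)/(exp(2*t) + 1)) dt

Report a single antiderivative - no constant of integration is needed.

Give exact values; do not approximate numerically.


Step 1. Substitute u = exp(t), turning ∫(-5*exp(t)/(exp(2*t) + 1)) dt into ∫(-5/(u**2 + 1)) du: now ∫(-5/(u**2 + 1)) du.
Step 2. Evaluate the standard form: now -5*atan(u).
Step 3. Substitute back u = exp(t): now -5*atan(exp(t)).
Answer: -5*atan(exp(t)).


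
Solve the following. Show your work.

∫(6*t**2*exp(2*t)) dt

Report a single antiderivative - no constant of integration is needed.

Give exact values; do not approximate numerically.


Step 1. Integrate ∫(6*t**2*exp(2*t)) dt by parts with u = t**2, dv = (6*exp(2*t)) dt, so v = 3*exp(2*t): now 3*t**2*exp(2*t) + ∫(-6*t*exp(2*t)) dt.
Step 2. Integrate ∫(-6*t*exp(2*t)) dt by parts with u = t, dv = (-6*exp(2*t)) dt, so v = -3*exp(2*t): now 3*t**2*exp(2*t) - 3*t*exp(2*t) + ∫(3*exp(2*t)) dt.
Step 3. Evaluate the standard form: now 3*t**2*exp(2*t) - 3*t*exp(2*t) + 3*exp(2*t)/2.
Answer: 3*t**2*exp(2*t) - 3*t*exp(2*t) + 3*exp(2*t)/2.


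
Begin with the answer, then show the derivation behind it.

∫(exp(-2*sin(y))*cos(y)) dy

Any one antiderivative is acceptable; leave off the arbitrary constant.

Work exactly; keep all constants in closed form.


The answer is -exp(-2*sin(y))/2.
Step 1. Substitute u = sin(y), turning ∫(exp(-2*sin(y))*cos(y)) dy into ∫(exp(-2*u)) du: now ∫(exp(-2*u)) du.
Step 2. Evaluate the standard form: now -exp(-2*u)/2.
Step 3. Substitute back u = sin(y): now -exp(-2*sin(y))/2.
Answer: -exp(-2*sin(y))/2.


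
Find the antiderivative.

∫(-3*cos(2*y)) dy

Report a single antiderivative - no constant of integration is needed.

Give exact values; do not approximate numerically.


Answer: -3*sin(2*y)/2.


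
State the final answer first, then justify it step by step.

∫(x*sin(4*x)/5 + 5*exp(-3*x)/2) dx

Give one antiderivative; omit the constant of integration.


The answer is -x*cos(4*x)/20 + sin(4*x)/80 - 5*exp(-3*x)/6.
Step 1. Rewrite: now ∫(x*sin(4*x)/5) dx + ∫(5*exp(-3*x)/2) dx.
Step 2. Integrate ∫(x*sin(4*x)/5) dx by parts with u = x, dv = (sin(4*x)/5) dx, so v = -cos(4*x)/20: now -x*cos(4*x)/20 + ∫(5*exp(-3*x)/2) dx + ∫(cos(4*x)/20) dx.
Step 3. Evaluate the standard form: now -x*cos(4*x)/20 + sin(4*x)/80 + ∫(5*exp(-3*x)/2) dx.
Step 4. Evaluate the standard form: now -x*cos(4*x)/20 + sin(4*x)/80 - 5*exp(-3*x)/6.
Answer: -x*cos(4*x)/20 + sin(4*x)/80 - 5*exp(-3*x)/6.


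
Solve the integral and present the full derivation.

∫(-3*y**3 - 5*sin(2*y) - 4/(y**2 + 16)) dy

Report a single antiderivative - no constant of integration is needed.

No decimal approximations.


Step 1. Rewrite: now ∫(-3*y**3) dy + ∫(-4/(y**2 + 16)) dy + ∫(-5*sin(2*y)) dy.
Step 2. Evaluate the standard form: now 5*cos(2*y)/2 + ∫(-3*y**3) dy + ∫(-4/(y**2 + 16)) dy.
Step 3. Evaluate the standard form: now 5*cos(2*y)/2 - atan(y/4) + ∫(-3*y**3) dy.
Step 4. Evaluate the standard form: now -3*y**4/4 + 5*cos(2*y)/2 - atan(y/4).
Answer: -3*y**4/4 + 5*cos(2*y)/2 - atan(y/4).


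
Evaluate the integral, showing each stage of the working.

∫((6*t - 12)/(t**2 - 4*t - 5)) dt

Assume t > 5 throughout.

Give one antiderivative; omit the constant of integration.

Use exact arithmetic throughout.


Step 1. Decompose ∫((6*t - 12)/(t**2 - 4*t - 5)) dt by partial fractions, (6*t - 12)/(t**2 - 4*t - 5) = 3/(t + 1) + 3/(t - 5): now ∫(3/(t - 5)) dt + ∫(3/(t + 1)) dt.
Step 2. Evaluate the standard form [assuming t > 5]: now 3*log(t - 5) + ∫(3/(t + 1)) dt.
Step 3. Evaluate the standard form [assuming t > -1]: now 3*log(t - 5) + 3*log(t + 1).
Answer: 3*log(t - 5) + 3*log(t + 1).


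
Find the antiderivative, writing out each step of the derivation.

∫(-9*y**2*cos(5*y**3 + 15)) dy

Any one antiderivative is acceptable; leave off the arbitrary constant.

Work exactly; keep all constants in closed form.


Step 1. Substitute u = y**3 + 3, turning ∫(-9*y**2*cos(5*y**3 + 15)) dy into ∫(-3*cos(5*u)) du: now ∫(-3*cos(5*u)) du.
Step 2. Evaluate the standard form: now -3*sin(5*u)/5.
Step 3. Substitute back u = y**3 + 3: now -3*sin(5*y**3 + 15)/5.
Answer: -3*sin(5*y**3 + 15)/5.


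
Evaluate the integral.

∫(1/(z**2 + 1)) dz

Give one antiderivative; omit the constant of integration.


Answer: atan(z).


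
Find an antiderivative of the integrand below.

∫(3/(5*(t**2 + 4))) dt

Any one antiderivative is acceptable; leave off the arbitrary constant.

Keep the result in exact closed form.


Answer: 3*atan(t/2)/10.


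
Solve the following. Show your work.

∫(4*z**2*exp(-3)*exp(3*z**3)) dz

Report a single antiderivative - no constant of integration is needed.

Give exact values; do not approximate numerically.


Step 1. Substitute u = z**3 - 1, turning ∫(4*z**2*exp(-3)*exp(3*z**3)) dz into ∫(4*exp(3*u)/3) du: now ∫(4*exp(3*u)/3) du.
Step 2. Evaluate the standard form: now 4*exp(3*u)/9.
Step 3. Substitute back u = z**3 - 1: now 4*exp(3*z**3 - 3)/9.
Answer: 4*exp(3*z**3 - 3)/9.


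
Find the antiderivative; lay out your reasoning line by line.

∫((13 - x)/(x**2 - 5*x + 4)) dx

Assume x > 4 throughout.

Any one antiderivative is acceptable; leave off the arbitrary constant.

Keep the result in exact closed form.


Step 1. Decompose ∫((13 - x)/(x**2 - 5*x + 4)) dx by partial fractions, (13 - x)/(x**2 - 5*x + 4) = -4/(x - 1) + 3/(x - 4): now ∫(3/(x - 4)) dx + ∫(-4/(x - 1)) dx.
Step 2. Evaluate the standard form [assuming x > 4]: now 3*log(x - 4) + ∫(-4/(x - 1)) dx.
Step 3. Evaluate the standard form [assuming x > 1]: now 3*log(x - 4) - 4*log(x - 1).
Answer: 3*log(x - 4) - 4*log(x - 1).


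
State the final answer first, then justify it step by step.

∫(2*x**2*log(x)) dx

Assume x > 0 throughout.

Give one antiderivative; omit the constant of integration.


The answer is 2*x**3*log(x)/3 - 2*x**3/9.
Step 1. Integrate ∫(2*x**2*log(x)) dx by parts with u = log(x), dv = (2*x**2) dx, so v = 2*x**3/3 [assuming x > 0]: now 2*x**3*log(x)/3 + ∫(-2*x**2/3) dx.
Step 2. Evaluate the standard form: now 2*x**3*log(x)/3 - 2*x**3/9.
Answer: 2*x**3*log(x)/3 - 2*x**3/9.


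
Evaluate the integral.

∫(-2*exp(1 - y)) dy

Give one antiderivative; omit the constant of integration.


Answer: 2*exp(1 - y).


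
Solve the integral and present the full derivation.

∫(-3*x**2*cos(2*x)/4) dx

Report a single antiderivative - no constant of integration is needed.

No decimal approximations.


Step 1. Integrate ∫(-3*x**2*cos(2*x)/4) dx by parts with u = x**2, dv = (-3*cos(2*x)/4) dx, so v = -3*sin(2*x)/8: now -3*x**2*sin(2*x)/8 + ∫(3*x*sin(2*x)/4) dx.
Step 2. Integrate ∫(3*x*sin(2*x)/4) dx by parts with u = x, dv = (3*sin(2*x)/4) dx, so v = -3*cos(2*x)/8: now -3*x**2*sin(2*x)/8 - 3*x*cos(2*x)/8 + ∫(3*cos(2*x)/8) dx.
Step 3. Evaluate the standard form: now -3*x**2*sin(2*x)/8 - 3*x*cos(2*x)/8 + 3*sin(2*x)/16.
Answer: -3*x**2*sin(2*x)/8 - 3*x*cos(2*x)/8 + 3*sin(2*x)/16.


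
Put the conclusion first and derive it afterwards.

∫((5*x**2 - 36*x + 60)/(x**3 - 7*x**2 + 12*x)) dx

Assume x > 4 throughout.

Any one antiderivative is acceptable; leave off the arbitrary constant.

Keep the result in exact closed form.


The answer is 5*log(x) - log(x - 4) + log(x - 3).
Step 1. Decompose ∫((5*x**2 - 36*x + 60)/(x**3 - 7*x**2 + 12*x)) dx by partial fractions, (5*x**2 - 36*x + 60)/(x**3 - 7*x**2 + 12*x) = 1/(x - 3) - 1/(x - 4) + 5/x: now ∫(5/x) dx + ∫(-1/(x - 4)) dx + ∫(1/(x - 3)) dx.
Step 2. Evaluate the standard form [assuming x > 4]: now -log(x - 4) + ∫(5/x) dx + ∫(1/(x - 3)) dx.
Step 3. Evaluate the standard form [assuming x > 3]: now -log(x - 4) + log(x - 3) + ∫(5/x) dx.
Step 4. Evaluate the standard form [assuming x > 0]: now 5*log(x) - log(x - 4) + log(x - 3).
Answer: 5*log(x) - log(x - 4) + log(x - 3).


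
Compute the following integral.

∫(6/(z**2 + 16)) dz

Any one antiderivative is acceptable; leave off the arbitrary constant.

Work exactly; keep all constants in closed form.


Answer: 3*atan(z/4)/2.


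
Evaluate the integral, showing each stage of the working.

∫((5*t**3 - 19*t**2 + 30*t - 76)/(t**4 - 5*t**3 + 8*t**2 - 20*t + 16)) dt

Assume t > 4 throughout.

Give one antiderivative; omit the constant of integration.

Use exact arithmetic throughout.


Step 1. Decompose ∫((5*t**3 - 19*t**2 + 30*t - 76)/(t**4 - 5*t**3 + 8*t**2 - 20*t + 16)) dt by partial fractions, (5*t**3 - 19*t**2 + 30*t - 76)/(t**4 - 5*t**3 + 8*t**2 - 20*t + 16) = -2/(t**2 + 4) + 4/(t - 1) + 1/(t - 4): now ∫(1/(t - 4)) dt + ∫(4/(t - 1)) dt + ∫(-2/(t**2 + 4)) dt.
Step 2. Evaluate the standard form [assuming t > 4]: now log(t - 4) + ∫(4/(t - 1)) dt + ∫(-2/(t**2 + 4)) dt.
Step 3. Evaluate the standard form [assuming t > 1]: now log(t - 4) + 4*log(t - 1) + ∫(-2/(t**2 + 4)) dt.
Step 4. Evaluate the standard form: now log(t - 4) + 4*log(t - 1) - atan(t/2).
Answer: log(t - 4) + 4*log(t - 1) - atan(t/2).
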